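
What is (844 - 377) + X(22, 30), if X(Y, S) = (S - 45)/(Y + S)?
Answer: 24269/52 ≈ 466.71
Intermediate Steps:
X(Y, S) = (-45 + S)/(S + Y)
(844 - 377) + X(22, 30) = (844 - 377) + (-45 + 30)/(30 + 22) = 467 - 15/52 = 24269/52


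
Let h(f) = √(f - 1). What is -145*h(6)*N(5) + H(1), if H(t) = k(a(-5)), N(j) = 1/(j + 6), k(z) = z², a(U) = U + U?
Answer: 100 - 145*√5/11 ≈ 70.525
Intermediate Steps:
h(f) = √(-1 + f)
a(U) = 2*U
N(j) = 1/(6 + j)
H(t) = 100 (H(t) = (2*(-5))² = (-10)² = 100)
-145*h(6)*N(5) + H(1) = -145*√(-1 + 6)/(6 + 5) + 100 = -145*√5/11 + 100 = 100 - 145*√5/11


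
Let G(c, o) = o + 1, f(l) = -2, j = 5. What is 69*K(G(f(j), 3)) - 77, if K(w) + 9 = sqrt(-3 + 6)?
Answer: -698 + 69*sqrt(3) ≈ -578.49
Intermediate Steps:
G(c, o) = 1 + o
K(w) = -9 + sqrt(3) (K(w) = -9 + sqrt(-3 + 6) = -9 + sqrt(3))
69*K(G(f(j), 3)) - 77 = 69*(-9 + sqrt(3)) - 77 = (-621 + 69*sqrt(3)) - 77 = -698 + 69*sqrt(3)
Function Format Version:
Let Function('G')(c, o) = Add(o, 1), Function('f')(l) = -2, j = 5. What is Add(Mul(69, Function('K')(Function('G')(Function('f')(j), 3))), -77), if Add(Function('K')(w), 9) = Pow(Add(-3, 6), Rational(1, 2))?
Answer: Add(-698, Mul(69, Pow(3, Rational(1, 2)))) ≈ -578.49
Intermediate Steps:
Function('G')(c, o) = Add(1, o)
Function('K')(w) = Add(-9, Pow(3, Rational(1, 2))) (Function('K')(w) = Add(-9, Pow(Add(-3, 6), Rational(1, 2))) = Add(-9, Pow(3, Rational(1, 2))))
Add(Mul(69, Function('K')(Function('G')(Function('f')(j), 3))), -77) = Add(Mul(69, Add(-9, Pow(3, Rational(1, 2)))), -77) = Add(Add(-621, Mul(69, Pow(3, Rational(1, 2)))), -77) = Add(-698, Mul(69, Pow(3, Rational(1, 2))))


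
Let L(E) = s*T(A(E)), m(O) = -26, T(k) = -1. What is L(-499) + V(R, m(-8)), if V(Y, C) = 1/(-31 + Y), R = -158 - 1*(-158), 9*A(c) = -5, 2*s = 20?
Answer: -311/31 ≈ -10.032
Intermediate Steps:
s = 10 (s = (1/2)*20 = 10)
A(c) = -5/9 (A(c) = (1/9)*(-5) = -5/9)
R = 0 (R = -158 + 158 = 0)
L(E) = -10 (L(E) = 10*(-1) = -10)
L(-499) + V(R, m(-8)) = -10 + 1/(-31 + 0) = -10 + 1/(-31) = -10 - 1/31 = -311/31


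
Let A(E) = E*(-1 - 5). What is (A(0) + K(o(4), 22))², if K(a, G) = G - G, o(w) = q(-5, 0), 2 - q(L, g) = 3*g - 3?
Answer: 0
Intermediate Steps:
A(E) = -6*E (A(E) = E*(-6) = -6*E)
q(L, g) = 5 - 3*g (q(L, g) = 2 - (3*g - 3) = 2 - (-3 + 3*g) = 2 + (3 - 3*g) = 5 - 3*g)
o(w) = 5 (o(w) = 5 - 3*0 = 5 + 0 = 5)
K(a, G) = 0
(A(0) + K(o(4), 22))² = (-6*0 + 0)² = (0 + 0)² = 0² = 0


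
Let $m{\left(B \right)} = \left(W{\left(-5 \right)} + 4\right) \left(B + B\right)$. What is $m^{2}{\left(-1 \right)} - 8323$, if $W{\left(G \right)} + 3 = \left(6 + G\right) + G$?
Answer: $-8287$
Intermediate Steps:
$W{\left(G \right)} = 3 + 2 G$ ($W{\left(G \right)} = -3 + \left(\left(6 + G\right) + G\right) = -3 + \left(6 + 2 G\right) = 3 + 2 G$)
$m{\left(B \right)} = - 6 B$ ($m{\left(B \right)} = \left(\left(3 + 2 \left(-5\right)\right) + 4\right) \left(B + B\right) = \left(\left(3 - 10\right) + 4\right) 2 B = \left(-7 + 4\right) 2 B = - 3 \cdot 2 B = - 6 B$)
$m^{2}{\left(-1 \right)} - 8323 = \left(\left(-6\right) \left(-1\right)\right)^{2} - 8323 = 6^{2} - 8323 = 36 - 8323 = -8287$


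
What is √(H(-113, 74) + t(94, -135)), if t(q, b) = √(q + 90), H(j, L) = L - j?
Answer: √(187 + 2*√46) ≈ 14.162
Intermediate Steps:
t(q, b) = √(90 + q)
√(H(-113, 74) + t(94, -135)) = √((74 - 1*(-113)) + √(90 + 94)) = √((74 + 113) + √184) = √(187 + 2*√46)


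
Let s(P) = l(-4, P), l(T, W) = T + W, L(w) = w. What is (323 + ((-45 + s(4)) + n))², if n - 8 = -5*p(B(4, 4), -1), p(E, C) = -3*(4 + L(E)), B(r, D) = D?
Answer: 164836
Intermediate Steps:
s(P) = -4 + P
p(E, C) = -12 - 3*E (p(E, C) = -3*(4 + E) = -12 - 3*E)
n = 128 (n = 8 - 5*(-12 - 3*4) = 8 - 5*(-12 - 12) = 8 - 5*(-24) = 8 + 120 = 128)
(323 + ((-45 + s(4)) + n))² = (323 + ((-45 + (-4 + 4)) + 128))² = (323 + ((-45 + 0) + 128))² = (323 + (-45 + 128))² = (323 + 83)² = 406² = 164836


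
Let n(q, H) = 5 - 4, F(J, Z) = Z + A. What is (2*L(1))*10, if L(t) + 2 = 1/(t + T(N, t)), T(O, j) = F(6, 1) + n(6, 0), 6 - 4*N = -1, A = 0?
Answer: -100/3 ≈ -33.333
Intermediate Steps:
N = 7/4 (N = 3/2 - ¼*(-1) = 3/2 + ¼ = 7/4 ≈ 1.7500)
F(J, Z) = Z (F(J, Z) = Z + 0 = Z)
n(q, H) = 1
T(O, j) = 2 (T(O, j) = 1 + 1 = 2)
L(t) = -2 + 1/(2 + t) (L(t) = -2 + 1/(t + 2) = -2 + 1/(2 + t))
(2*L(1))*10 = (2*((-3 - 2*1)/(2 + 1)))*10 = (2*((-3 - 2)/3))*10 = (2*((⅓)*(-5)))*10 = (2*(-5/3))*10 = -10/3*10 = -100/3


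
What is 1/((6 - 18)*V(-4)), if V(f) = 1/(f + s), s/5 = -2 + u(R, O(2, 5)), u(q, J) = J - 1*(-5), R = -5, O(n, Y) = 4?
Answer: -31/12 ≈ -2.5833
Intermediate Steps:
u(q, J) = 5 + J (u(q, J) = J + 5 = 5 + J)
s = 35 (s = 5*(-2 + (5 + 4)) = 5*(-2 + 9) = 5*7 = 35)
V(f) = 1/(35 + f) (V(f) = 1/(f + 35) = 1/(35 + f))
1/((6 - 18)*V(-4)) = 1/((6 - 18)/(35 - 4)) = 1/(-12/31) = -31/12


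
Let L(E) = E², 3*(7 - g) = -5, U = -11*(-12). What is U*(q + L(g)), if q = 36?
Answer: 44000/3 ≈ 14667.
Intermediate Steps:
U = 132
g = 26/3 (g = 7 - ⅓*(-5) = 7 + 5/3 = 26/3 ≈ 8.6667)
U*(q + L(g)) = 132*(36 + (26/3)²) = 132*(36 + 676/9) = 132*(1000/9) = 44000/3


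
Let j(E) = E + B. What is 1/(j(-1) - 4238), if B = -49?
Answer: -1/4288 ≈ -0.00023321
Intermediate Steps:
j(E) = -49 + E (j(E) = E - 49 = -49 + E)
1/(j(-1) - 4238) = 1/((-49 - 1) - 4238) = 1/(-50 - 4238) = 1/(-4288) = -1/4288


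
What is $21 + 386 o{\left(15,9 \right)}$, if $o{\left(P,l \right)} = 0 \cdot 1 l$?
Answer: $21$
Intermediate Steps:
$o{\left(P,l \right)} = 0$ ($o{\left(P,l \right)} = 0 l = 0$)
$21 + 386 o{\left(15,9 \right)} = 21 + 386 \cdot 0 = 21 + 0 = 21$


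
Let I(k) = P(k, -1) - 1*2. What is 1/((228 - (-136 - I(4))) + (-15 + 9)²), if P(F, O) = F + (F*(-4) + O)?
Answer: 1/385 ≈ 0.0025974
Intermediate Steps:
P(F, O) = O - 3*F (P(F, O) = F + (-4*F + O) = F + (O - 4*F) = O - 3*F)
I(k) = -3 - 3*k (I(k) = (-1 - 3*k) - 1*2 = (-1 - 3*k) - 2 = -3 - 3*k)
1/((228 - (-136 - I(4))) + (-15 + 9)²) = 1/((228 - (-136 - (-3 - 3*4))) + (-15 + 9)²) = 1/((228 - (-136 - (-3 - 12))) + (-6)²) = 1/((228 - (-136 - 1*(-15))) + 36) = 1/((228 - (-136 + 15)) + 36) = 1/((228 - 1*(-121)) + 36) = 1/((228 + 121) + 36) = 1/(349 + 36) = 1/385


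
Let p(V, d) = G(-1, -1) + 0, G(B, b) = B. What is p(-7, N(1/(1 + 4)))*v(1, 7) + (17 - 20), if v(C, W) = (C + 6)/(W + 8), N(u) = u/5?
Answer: -52/15 ≈ -3.4667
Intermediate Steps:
N(u) = u/5 (N(u) = u*(⅕) = u/5)
v(C, W) = (6 + C)/(8 + W)
p(V, d) = -1 (p(V, d) = -1 + 0 = -1)
p(-7, N(1/(1 + 4)))*v(1, 7) + (17 - 20) = -(6 + 1)/(8 + 7) + (17 - 20) = -7/15 - 3 = -52/15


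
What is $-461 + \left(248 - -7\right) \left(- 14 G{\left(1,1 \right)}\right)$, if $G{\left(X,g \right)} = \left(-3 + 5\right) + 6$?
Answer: $-29021$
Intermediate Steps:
$G{\left(X,g \right)} = 8$ ($G{\left(X,g \right)} = 2 + 6 = 8$)
$-461 + \left(248 - -7\right) \left(- 14 G{\left(1,1 \right)}\right) = -461 + \left(248 - -7\right) \left(\left(-14\right) 8\right) = -461 + \left(248 + 7\right) \left(-112\right) = -461 + 255 \left(-112\right) = -461 - 28560 = -29021$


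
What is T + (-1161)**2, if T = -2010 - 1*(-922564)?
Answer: 2268475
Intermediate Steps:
T = 920554 (T = -2010 + 922564 = 920554)
T + (-1161)**2 = 920554 + (-1161)**2 = 920554 + 1347921 = 2268475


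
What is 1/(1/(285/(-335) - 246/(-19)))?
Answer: 15399/1273 ≈ 12.097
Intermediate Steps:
1/(1/(285/(-335) - 246/(-19))) = 1/(1/(285*(-1/335) - 246*(-1/19))) = 1/(1/(-57/67 + 246/19)) = 1/(1/(15399/1273)) = 1/(1273/15399) = 15399/1273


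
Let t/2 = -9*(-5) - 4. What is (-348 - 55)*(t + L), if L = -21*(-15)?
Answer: -159991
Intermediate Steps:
t = 82 (t = 2*(-9*(-5) - 4) = 2*(45 - 4) = 2*41 = 82)
L = 315
(-348 - 55)*(t + L) = (-348 - 55)*(82 + 315) = -403*397 = -159991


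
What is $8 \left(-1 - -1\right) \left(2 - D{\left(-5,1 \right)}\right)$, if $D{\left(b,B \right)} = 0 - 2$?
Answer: $0$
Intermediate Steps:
$D{\left(b,B \right)} = -2$ ($D{\left(b,B \right)} = 0 - 2 = -2$)
$8 \left(-1 - -1\right) \left(2 - D{\left(-5,1 \right)}\right) = 8 \left(-1 - -1\right) \left(2 - -2\right) = 8 \left(-1 + 1\right) \left(2 + 2\right) = 8 \cdot 0 \cdot 4 = 0 \cdot 4 = 0$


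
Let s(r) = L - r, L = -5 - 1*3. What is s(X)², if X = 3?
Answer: 121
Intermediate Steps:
L = -8 (L = -5 - 3 = -8)
s(r) = -8 - r
s(X)² = (-8 - 1*3)² = (-8 - 3)² = (-11)² = 121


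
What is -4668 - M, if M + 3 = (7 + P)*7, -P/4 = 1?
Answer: -4686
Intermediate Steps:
P = -4 (P = -4*1 = -4)
M = 18 (M = -3 + (7 - 4)*7 = -3 + 3*7 = -3 + 21 = 18)
-4668 - M = -4668 - 1*18 = -4668 - 18 = -4686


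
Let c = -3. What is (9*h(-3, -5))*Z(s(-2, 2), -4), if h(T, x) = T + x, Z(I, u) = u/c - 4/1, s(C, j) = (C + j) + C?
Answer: 192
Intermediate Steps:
s(C, j) = j + 2*C
Z(I, u) = -4 - u/3 (Z(I, u) = u/(-3) - 4/1 = u*(-1/3) - 4*1 = -u/3 - 4 = -4 - u/3)
(9*h(-3, -5))*Z(s(-2, 2), -4) = (9*(-3 - 5))*(-4 - 1/3*(-4)) = (9*(-8))*(-4 + 4/3) = -72*(-8/3) = 192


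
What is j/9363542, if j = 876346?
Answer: 438173/4681771 ≈ 0.093591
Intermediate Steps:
j/9363542 = 876346/9363542 = 876346*(1/9363542) = 438173/4681771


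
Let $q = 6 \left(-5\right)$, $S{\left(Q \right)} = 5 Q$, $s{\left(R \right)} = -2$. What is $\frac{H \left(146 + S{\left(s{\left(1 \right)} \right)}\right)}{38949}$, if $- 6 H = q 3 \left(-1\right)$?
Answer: $- \frac{680}{12983} \approx -0.052376$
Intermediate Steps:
$q = -30$
$H = -15$ ($H = - \frac{\left(-30\right) 3 \left(-1\right)}{6} = - \frac{\left(-90\right) \left(-1\right)}{6} = \left(- \frac{1}{6}\right) 90 = -15$)
$\frac{H \left(146 + S{\left(s{\left(1 \right)} \right)}\right)}{38949} = \frac{\left(-15\right) \left(146 + 5 \left(-2\right)\right)}{38949} = - 15 \left(146 - 10\right) \frac{1}{38949} = \left(-15\right) 136 \cdot \frac{1}{38949} = \left(-2040\right) \frac{1}{38949} = - \frac{680}{12983}$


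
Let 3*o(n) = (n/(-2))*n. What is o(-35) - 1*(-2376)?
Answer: 13031/6 ≈ 2171.8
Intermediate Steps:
o(n) = -n**2/6 (o(n) = ((n/(-2))*n)/3 = ((n*(-1/2))*n)/3 = ((-n/2)*n)/3 = (-n**2/2)/3 = -n**2/6)
o(-35) - 1*(-2376) = -1/6*(-35)**2 - 1*(-2376) = -1/6*1225 + 2376 = -1225/6 + 2376 = 13031/6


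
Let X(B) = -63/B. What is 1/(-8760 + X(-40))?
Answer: -40/350337 ≈ -0.00011418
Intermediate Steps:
1/(-8760 + X(-40)) = 1/(-8760 - 63/(-40)) = 1/(-8760 - 63*(-1/40)) = 1/(-8760 + 63/40) = 1/(-350337/40) = -40/350337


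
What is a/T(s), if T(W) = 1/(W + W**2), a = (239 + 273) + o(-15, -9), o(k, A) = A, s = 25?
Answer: 326950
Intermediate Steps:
a = 503 (a = (239 + 273) - 9 = 512 - 9 = 503)
a/T(s) = 503/((1/(25*(1 + 25)))) = 503/(((1/25)/26)) = 503/(((1/25)*(1/26))) = 503/(1/650) = 503*650 = 326950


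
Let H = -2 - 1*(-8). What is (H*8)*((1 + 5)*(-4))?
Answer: -1152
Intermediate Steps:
H = 6 (H = -2 + 8 = 6)
(H*8)*((1 + 5)*(-4)) = (6*8)*((1 + 5)*(-4)) = 48*(6*(-4)) = 48*(-24) = -1152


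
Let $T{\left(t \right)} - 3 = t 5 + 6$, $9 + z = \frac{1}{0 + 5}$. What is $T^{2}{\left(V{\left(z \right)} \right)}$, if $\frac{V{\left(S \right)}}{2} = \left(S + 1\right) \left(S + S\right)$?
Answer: $\frac{47734281}{25} \approx 1.9094 \cdot 10^{6}$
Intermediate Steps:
$z = - \frac{44}{5}$ ($z = -9 + \frac{1}{0 + 5} = -9 + \frac{1}{5} = - \frac{44}{5} \approx -8.8$)
$V{\left(S \right)} = 4 S \left(1 + S\right)$ ($V{\left(S \right)} = 2 \left(S + 1\right) \left(S + S\right) = 2 \left(1 + S\right) 2 S = 2 \cdot 2 S \left(1 + S\right) = 4 S \left(1 + S\right)$)
$T{\left(t \right)} = 9 + 5 t$ ($T{\left(t \right)} = 3 + \left(t 5 + 6\right) = 3 + \left(5 t + 6\right) = 3 + \left(6 + 5 t\right) = 9 + 5 t$)
$T^{2}{\left(V{\left(z \right)} \right)} = \left(9 + 5 \cdot 4 \left(- \frac{44}{5}\right) \left(1 - \frac{44}{5}\right)\right)^{2} = \left(9 + 5 \cdot 4 \left(- \frac{44}{5}\right) \left(- \frac{39}{5}\right)\right)^{2} = \left(9 + 5 \cdot \frac{6864}{25}\right)^{2} = \left(9 + \frac{6864}{5}\right)^{2} = \left(\frac{6909}{5}\right)^{2} = \frac{47734281}{25}$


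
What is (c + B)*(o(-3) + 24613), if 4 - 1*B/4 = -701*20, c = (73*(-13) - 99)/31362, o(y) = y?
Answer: 21647961367720/15681 ≈ 1.3805e+9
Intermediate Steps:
c = -524/15681 (c = (-949 - 99)*(1/31362) = -1048*1/31362 = -524/15681 ≈ -0.033416)
B = 56096 (B = 16 - (-2804)*20 = 16 - 4*(-14020) = 16 + 56080 = 56096)
(c + B)*(o(-3) + 24613) = (-524/15681 + 56096)*(-3 + 24613) = (879640852/15681)*24610 = 21647961367720/15681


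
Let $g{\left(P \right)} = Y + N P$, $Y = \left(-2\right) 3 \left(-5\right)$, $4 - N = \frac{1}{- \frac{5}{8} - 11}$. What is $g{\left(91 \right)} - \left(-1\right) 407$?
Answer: $\frac{75221}{93} \approx 808.83$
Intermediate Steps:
$N = \frac{380}{93}$ ($N = 4 - \frac{1}{- \frac{5}{8} - 11} = 4 - \frac{1}{- \frac{93}{8}} = 4 - - \frac{8}{93} = 4 + \frac{8}{93} = \frac{380}{93} \approx 4.086$)
$Y = 30$ ($Y = \left(-6\right) \left(-5\right) = 30$)
$g{\left(P \right)} = 30 + \frac{380 P}{93}$
$g{\left(91 \right)} - \left(-1\right) 407 = \left(30 + \frac{380}{93} \cdot 91\right) - \left(-1\right) 407 = \left(30 + \frac{34580}{93}\right) - -407 = \frac{37370}{93} + 407 = \frac{75221}{93}$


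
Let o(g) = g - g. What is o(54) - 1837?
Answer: -1837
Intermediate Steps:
o(g) = 0
o(54) - 1837 = 0 - 1837 = -1837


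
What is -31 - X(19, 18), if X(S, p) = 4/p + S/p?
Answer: -581/18 ≈ -32.278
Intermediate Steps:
-31 - X(19, 18) = -31 - (4 + 19)/18 = -31 - 23/18 = -581/18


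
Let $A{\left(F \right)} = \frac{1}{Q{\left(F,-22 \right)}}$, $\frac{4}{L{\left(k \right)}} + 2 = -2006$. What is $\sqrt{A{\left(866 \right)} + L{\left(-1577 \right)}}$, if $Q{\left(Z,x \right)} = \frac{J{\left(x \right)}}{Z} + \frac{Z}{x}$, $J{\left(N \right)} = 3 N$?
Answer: $\frac{9 i \sqrt{187648603247}}{23575426} \approx 0.16537 i$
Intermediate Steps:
$L{\left(k \right)} = - \frac{1}{502}$ ($L{\left(k \right)} = \frac{4}{-2 - 2006} = \frac{4}{-2008} = 4 \left(- \frac{1}{2008}\right) = - \frac{1}{502}$)
$Q{\left(Z,x \right)} = \frac{Z}{x} + \frac{3 x}{Z}$ ($Q{\left(Z,x \right)} = \frac{3 x}{Z} + \frac{Z}{x} = \frac{Z}{x} + \frac{3 x}{Z}$)
$A{\left(F \right)} = \frac{1}{- \frac{66}{F} - \frac{F}{22}}$ ($A{\left(F \right)} = \frac{1}{\frac{F}{-22} + 3 \left(-22\right) \frac{1}{F}} = \frac{1}{F \left(- \frac{1}{22}\right) - \frac{66}{F}} = \frac{1}{- \frac{F}{22} - \frac{66}{F}} = \frac{1}{- \frac{66}{F} - \frac{F}{22}}$)
$\sqrt{A{\left(866 \right)} + L{\left(-1577 \right)}} = \sqrt{22 \cdot 866 \frac{1}{-1452 - 866^{2}} - \frac{1}{502}} = \sqrt{22 \cdot 866 \frac{1}{-1452 - 749956} - \frac{1}{502}} = \sqrt{22 \cdot 866 \frac{1}{-751408} - \frac{1}{502}} = \sqrt{22 \cdot 866 \left(- \frac{1}{751408}\right) - \frac{1}{502}} = \sqrt{- \frac{4763}{187852} - \frac{1}{502}} = \sqrt{- \frac{1289439}{47150852}} = \frac{9 i \sqrt{187648603247}}{23575426}$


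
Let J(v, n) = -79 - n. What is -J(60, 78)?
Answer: 157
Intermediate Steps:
-J(60, 78) = -(-79 - 1*78) = -(-79 - 78) = -1*(-157) = 157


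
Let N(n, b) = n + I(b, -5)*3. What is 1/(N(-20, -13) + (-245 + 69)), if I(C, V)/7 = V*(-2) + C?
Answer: -1/259 ≈ -0.0038610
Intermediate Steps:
I(C, V) = -14*V + 7*C (I(C, V) = 7*(V*(-2) + C) = 7*(-2*V + C) = 7*(C - 2*V) = -14*V + 7*C)
N(n, b) = 210 + n + 21*b (N(n, b) = n + (-14*(-5) + 7*b)*3 = n + (70 + 7*b)*3 = n + (210 + 21*b) = 210 + n + 21*b)
1/(N(-20, -13) + (-245 + 69)) = 1/((210 - 20 + 21*(-13)) + (-245 + 69)) = 1/((210 - 20 - 273) - 176) = 1/(-83 - 176) = 1/(-259) = -1/259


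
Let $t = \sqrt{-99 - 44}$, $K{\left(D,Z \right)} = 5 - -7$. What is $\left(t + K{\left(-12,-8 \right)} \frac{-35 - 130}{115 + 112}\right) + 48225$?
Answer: $\frac{10945095}{227} + i \sqrt{143} \approx 48216.0 + 11.958 i$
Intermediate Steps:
$K{\left(D,Z \right)} = 12$ ($K{\left(D,Z \right)} = 5 + 7 = 12$)
$t = i \sqrt{143}$ ($t = \sqrt{-143} = i \sqrt{143} \approx 11.958 i$)
$\left(t + K{\left(-12,-8 \right)} \frac{-35 - 130}{115 + 112}\right) + 48225 = \left(i \sqrt{143} + 12 \frac{-35 - 130}{115 + 112}\right) + 48225 = \left(i \sqrt{143} + 12 \left(- \frac{165}{227}\right)\right) + 48225 = \left(i \sqrt{143} - \frac{1980}{227}\right) + 48225 = \left(- \frac{1980}{227} + i \sqrt{143}\right) + 48225 = \frac{10945095}{227} + i \sqrt{143}$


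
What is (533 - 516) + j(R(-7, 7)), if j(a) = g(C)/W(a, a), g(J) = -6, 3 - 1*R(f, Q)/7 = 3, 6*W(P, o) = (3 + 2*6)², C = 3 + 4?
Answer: 421/25 ≈ 16.840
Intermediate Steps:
C = 7
W(P, o) = 75/2 (W(P, o) = (3 + 2*6)²/6 = (3 + 12)²/6 = (⅙)*15² = (⅙)*225 = 75/2)
R(f, Q) = 0 (R(f, Q) = 21 - 7*3 = 21 - 21 = 0)
j(a) = -4/25 (j(a) = -6/75/2 = -6*2/75 = -4/25)
(533 - 516) + j(R(-7, 7)) = (533 - 516) - 4/25 = 17 - 4/25 = 421/25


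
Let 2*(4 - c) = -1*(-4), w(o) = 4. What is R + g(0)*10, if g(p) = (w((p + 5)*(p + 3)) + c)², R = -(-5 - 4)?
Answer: 369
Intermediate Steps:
c = 2 (c = 4 - (-1)*(-4)/2 = 4 - ½*4 = 4 - 2 = 2)
R = 9 (R = -1*(-9) = 9)
g(p) = 36 (g(p) = (4 + 2)² = 6² = 36)
R + g(0)*10 = 9 + 36*10 = 9 + 360 = 369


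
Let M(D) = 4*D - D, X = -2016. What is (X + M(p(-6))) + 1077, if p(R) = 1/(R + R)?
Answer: -3757/4 ≈ -939.25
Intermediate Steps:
p(R) = 1/(2*R)
M(D) = 3*D
(X + M(p(-6))) + 1077 = (-2016 + 3*((½)/(-6))) + 1077 = (-2016 + 3*((½)*(-⅙))) + 1077 = (-2016 + 3*(-1/12)) + 1077 = (-2016 - ¼) + 1077 = -8065/4 + 1077 = -3757/4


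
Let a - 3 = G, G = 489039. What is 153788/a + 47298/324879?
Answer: 12182200028/26479912653 ≈ 0.46005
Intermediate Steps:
a = 489042 (a = 3 + 489039 = 489042)
153788/a + 47298/324879 = 153788/489042 + 47298/324879 = 153788*(1/489042) + 47298*(1/324879) = 76894/244521 + 15766/108293 = 12182200028/26479912653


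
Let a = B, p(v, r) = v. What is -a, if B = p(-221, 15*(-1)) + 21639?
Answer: -21418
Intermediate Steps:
B = 21418 (B = -221 + 21639 = 21418)
a = 21418
-a = -1*21418 = -21418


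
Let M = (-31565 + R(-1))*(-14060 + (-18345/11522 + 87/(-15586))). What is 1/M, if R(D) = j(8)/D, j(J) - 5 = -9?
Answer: 44895473/19924525018712836 ≈ 2.2533e-9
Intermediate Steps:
j(J) = -4 (j(J) = 5 - 9 = -4)
R(D) = -4/D
M = 19924525018712836/44895473 (M = (-31565 - 4/(-1))*(-14060 + (-18345/11522 + 87/(-15586))) = (-31565 - 4*(-1))*(-14060 + (-18345*1/11522 + 87*(-1/15586))) = (-31565 + 4)*(-14060 + (-18345/11522 - 87/15586)) = -31561*(-14060 - 71731896/44895473) = -31561*(-631302082276/44895473) = 19924525018712836/44895473 ≈ 4.4380e+8)
1/M = 1/(19924525018712836/44895473) = 44895473/19924525018712836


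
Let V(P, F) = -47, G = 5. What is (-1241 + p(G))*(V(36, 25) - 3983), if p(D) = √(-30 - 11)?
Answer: 5001230 - 4030*I*√41 ≈ 5.0012e+6 - 25805.0*I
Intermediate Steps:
p(D) = I*√41 (p(D) = √(-41) = I*√41)
(-1241 + p(G))*(V(36, 25) - 3983) = (-1241 + I*√41)*(-47 - 3983) = (-1241 + I*√41)*(-4030) = 5001230 - 4030*I*√41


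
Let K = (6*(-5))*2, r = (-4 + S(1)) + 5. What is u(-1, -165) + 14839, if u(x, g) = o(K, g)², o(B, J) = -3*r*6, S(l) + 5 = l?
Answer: 17755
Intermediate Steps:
S(l) = -5 + l
r = -3 (r = (-4 + (-5 + 1)) + 5 = (-4 - 4) + 5 = -8 + 5 = -3)
K = -60 (K = -30*2 = -60)
o(B, J) = 54 (o(B, J) = -3*(-3)*6 = 9*6 = 54)
u(x, g) = 2916 (u(x, g) = 54² = 2916)
u(-1, -165) + 14839 = 2916 + 14839 = 17755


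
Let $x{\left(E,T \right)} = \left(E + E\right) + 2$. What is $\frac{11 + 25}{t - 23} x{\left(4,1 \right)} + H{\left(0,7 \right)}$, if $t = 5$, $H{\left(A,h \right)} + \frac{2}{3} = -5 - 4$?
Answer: $- \frac{89}{3} \approx -29.667$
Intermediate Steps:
$H{\left(A,h \right)} = - \frac{29}{3}$ ($H{\left(A,h \right)} = - \frac{2}{3} - 9 = - \frac{29}{3}$)
$x{\left(E,T \right)} = 2 + 2 E$ ($x{\left(E,T \right)} = 2 E + 2 = 2 + 2 E$)
$\frac{11 + 25}{t - 23} x{\left(4,1 \right)} + H{\left(0,7 \right)} = \frac{11 + 25}{5 - 23} \left(2 + 2 \cdot 4\right) - \frac{29}{3} = \frac{36}{-18} \left(2 + 8\right) - \frac{29}{3} = 36 \left(- \frac{1}{18}\right) 10 - \frac{29}{3} = \left(-2\right) 10 - \frac{29}{3} = -20 - \frac{29}{3} = - \frac{89}{3}$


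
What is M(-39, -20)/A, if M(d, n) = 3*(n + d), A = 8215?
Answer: -177/8215 ≈ -0.021546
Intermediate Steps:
M(d, n) = 3*d + 3*n (M(d, n) = 3*(d + n) = 3*d + 3*n)
M(-39, -20)/A = (3*(-39) + 3*(-20))/8215 = (-117 - 60)*(1/8215) = -177*1/8215 = -177/8215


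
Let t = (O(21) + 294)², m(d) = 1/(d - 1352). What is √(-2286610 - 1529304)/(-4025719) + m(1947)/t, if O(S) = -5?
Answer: 1/49694995 - I*√3815914/4025719 ≈ 2.0123e-8 - 0.00048524*I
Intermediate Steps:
m(d) = 1/(-1352 + d)
t = 83521 (t = (-5 + 294)² = 289² = 83521)
√(-2286610 - 1529304)/(-4025719) + m(1947)/t = √(-2286610 - 1529304)/(-4025719) + 1/((-1352 + 1947)*83521) = √(-3815914)*(-1/4025719) + (1/83521)/595 = (I*√3815914)*(-1/4025719) + (1/595)*(1/83521) = -I*√3815914/4025719 + 1/49694995 = 1/49694995 - I*√3815914/4025719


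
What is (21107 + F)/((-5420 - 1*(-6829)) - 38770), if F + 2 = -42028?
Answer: 20923/37361 ≈ 0.56002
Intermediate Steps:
F = -42030 (F = -2 - 42028 = -42030)
(21107 + F)/((-5420 - 1*(-6829)) - 38770) = (21107 - 42030)/((-5420 - 1*(-6829)) - 38770) = -20923/((-5420 + 6829) - 38770) = -20923/(1409 - 38770) = -20923/(-37361) = -20923*(-1/37361) = 20923/37361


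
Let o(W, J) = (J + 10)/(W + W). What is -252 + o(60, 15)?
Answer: -6043/24 ≈ -251.79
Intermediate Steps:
o(W, J) = (10 + J)/(2*W) (o(W, J) = (10 + J)/((2*W)) = (10 + J)*(1/(2*W)) = (10 + J)/(2*W))
-252 + o(60, 15) = -252 + (½)*(10 + 15)/60 = -252 + (½)*(1/60)*25 = -252 + 5/24 = -6043/24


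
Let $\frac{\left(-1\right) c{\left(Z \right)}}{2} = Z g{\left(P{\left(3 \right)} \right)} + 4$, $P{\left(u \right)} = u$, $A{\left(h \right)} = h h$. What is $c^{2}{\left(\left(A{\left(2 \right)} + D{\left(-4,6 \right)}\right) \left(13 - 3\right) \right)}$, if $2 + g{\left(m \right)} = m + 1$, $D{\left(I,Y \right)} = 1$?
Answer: $43264$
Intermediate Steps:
$A{\left(h \right)} = h^{2}$
$g{\left(m \right)} = -1 + m$ ($g{\left(m \right)} = -2 + \left(m + 1\right) = -2 + \left(1 + m\right) = -1 + m$)
$c{\left(Z \right)} = -8 - 4 Z$ ($c{\left(Z \right)} = - 2 \left(Z \left(-1 + 3\right) + 4\right) = - 2 \left(Z 2 + 4\right) = - 2 \left(2 Z + 4\right) = - 2 \left(4 + 2 Z\right) = -8 - 4 Z$)
$c^{2}{\left(\left(A{\left(2 \right)} + D{\left(-4,6 \right)}\right) \left(13 - 3\right) \right)} = \left(-8 - 4 \left(2^{2} + 1\right) \left(13 - 3\right)\right)^{2} = \left(-8 - 4 \left(4 + 1\right) 10\right)^{2} = \left(-8 - 4 \cdot 5 \cdot 10\right)^{2} = \left(-8 - 200\right)^{2} = \left(-208\right)^{2} = 43264$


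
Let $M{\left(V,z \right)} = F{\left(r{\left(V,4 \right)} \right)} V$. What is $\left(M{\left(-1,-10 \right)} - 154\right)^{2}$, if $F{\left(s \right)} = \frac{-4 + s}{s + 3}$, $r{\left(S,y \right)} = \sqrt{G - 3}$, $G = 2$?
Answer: $\frac{584448}{25} + \frac{10703 i}{50} \approx 23378.0 + 214.06 i$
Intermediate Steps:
$r{\left(S,y \right)} = i$ ($r{\left(S,y \right)} = \sqrt{2 - 3} = \sqrt{-1} = i$)
$F{\left(s \right)} = \frac{-4 + s}{3 + s}$
$M{\left(V,z \right)} = \frac{V \left(-4 + i\right) \left(3 - i\right)}{10}$ ($M{\left(V,z \right)} = \frac{-4 + i}{3 + i} V = \frac{3 - i}{10} \left(-4 + i\right) V = \frac{\left(-4 + i\right) \left(3 - i\right)}{10} V = \frac{V \left(-4 + i\right) \left(3 - i\right)}{10}$)
$\left(M{\left(-1,-10 \right)} - 154\right)^{2} = \left(\frac{1}{10} \left(-1\right) \left(-4 + i\right) \left(3 - i\right) - 154\right)^{2} = \left(- \frac{\left(-4 + i\right) \left(3 - i\right)}{10} - 154\right)^{2} = \left(-154 - \frac{\left(-4 + i\right) \left(3 - i\right)}{10}\right)^{2}$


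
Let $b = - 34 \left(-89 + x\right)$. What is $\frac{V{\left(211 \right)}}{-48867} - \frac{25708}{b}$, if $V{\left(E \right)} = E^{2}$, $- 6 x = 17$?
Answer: $- \frac{4185846715}{457737189} \approx -9.1447$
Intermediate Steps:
$x = - \frac{17}{6}$ ($x = \left(- \frac{1}{6}\right) 17 = - \frac{17}{6} \approx -2.8333$)
$b = \frac{9367}{3}$ ($b = - 34 \left(-89 - \frac{17}{6}\right) = \left(-34\right) \left(- \frac{551}{6}\right) = \frac{9367}{3} \approx 3122.3$)
$\frac{V{\left(211 \right)}}{-48867} - \frac{25708}{b} = \frac{211^{2}}{-48867} - \frac{25708}{\frac{9367}{3}} = 44521 \left(- \frac{1}{48867}\right) - \frac{77124}{9367} = - \frac{44521}{48867} - \frac{77124}{9367} = - \frac{4185846715}{457737189}$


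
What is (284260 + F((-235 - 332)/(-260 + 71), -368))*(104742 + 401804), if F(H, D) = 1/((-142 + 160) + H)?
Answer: 3023806591706/21 ≈ 1.4399e+11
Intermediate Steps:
F(H, D) = 1/(18 + H)
(284260 + F((-235 - 332)/(-260 + 71), -368))*(104742 + 401804) = (284260 + 1/(18 + (-235 - 332)/(-260 + 71)))*(104742 + 401804) = (284260 + 1/(18 - 567/(-189)))*506546 = (284260 + 1/(18 - 567*(-1/189)))*506546 = (284260 + 1/(18 + 3))*506546 = (284260 + 1/21)*506546 = (5969461/21)*506546 = 3023806591706/21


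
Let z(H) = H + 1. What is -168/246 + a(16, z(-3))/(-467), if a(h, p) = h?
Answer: -13732/19147 ≈ -0.71719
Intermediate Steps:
z(H) = 1 + H
-168/246 + a(16, z(-3))/(-467) = -168/246 + 16/(-467) = -168*1/246 + 16*(-1/467) = -28/41 - 16/467 = -13732/19147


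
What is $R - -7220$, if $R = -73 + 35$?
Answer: $7182$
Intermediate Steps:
$R = -38$
$R - -7220 = -38 - -7220 = -38 + 7220 = 7182$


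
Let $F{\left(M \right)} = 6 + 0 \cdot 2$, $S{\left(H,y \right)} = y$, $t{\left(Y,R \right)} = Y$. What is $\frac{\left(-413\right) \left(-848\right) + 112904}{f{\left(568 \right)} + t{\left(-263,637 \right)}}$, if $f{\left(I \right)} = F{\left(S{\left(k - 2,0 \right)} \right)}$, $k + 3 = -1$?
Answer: $- \frac{463128}{257} \approx -1802.1$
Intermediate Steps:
$k = -4$ ($k = -3 - 1 = -4$)
$F{\left(M \right)} = 6$ ($F{\left(M \right)} = 6 + 0 = 6$)
$f{\left(I \right)} = 6$
$\frac{\left(-413\right) \left(-848\right) + 112904}{f{\left(568 \right)} + t{\left(-263,637 \right)}} = \frac{\left(-413\right) \left(-848\right) + 112904}{6 - 263} = \frac{350224 + 112904}{-257} = 463128 \left(- \frac{1}{257}\right) = - \frac{463128}{257}$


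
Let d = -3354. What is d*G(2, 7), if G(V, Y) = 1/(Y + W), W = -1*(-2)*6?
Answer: -3354/19 ≈ -176.53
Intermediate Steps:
W = 12 (W = 2*6 = 12)
G(V, Y) = 1/(12 + Y) (G(V, Y) = 1/(Y + 12) = 1/(12 + Y))
d*G(2, 7) = -3354/(12 + 7) = -3354/19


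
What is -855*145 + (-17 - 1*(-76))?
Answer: -123916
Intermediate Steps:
-855*145 + (-17 - 1*(-76)) = -123975 + (-17 + 76) = -123975 + 59 = -123916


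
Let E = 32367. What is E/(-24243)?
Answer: -10789/8081 ≈ -1.3351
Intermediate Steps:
E/(-24243) = 32367/(-24243) = 32367*(-1/24243) = -10789/8081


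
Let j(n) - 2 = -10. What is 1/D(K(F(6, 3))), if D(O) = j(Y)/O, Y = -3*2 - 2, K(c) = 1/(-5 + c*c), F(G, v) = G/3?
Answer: ⅛ ≈ 0.12500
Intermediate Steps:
F(G, v) = G/3 (F(G, v) = G*(⅓) = G/3)
K(c) = 1/(-5 + c²)
Y = -8 (Y = -6 - 2 = -8)
j(n) = -8 (j(n) = 2 - 10 = -8)
D(O) = -8/O
1/D(K(F(6, 3))) = 1/(-8/(1/(-5 + ((⅓)*6)²))) = 1/(-8/(1/(-5 + 2²))) = 1/(-8/(1/(-5 + 4))) = 1/(-8/(1/(-1))) = 1/(-8/(-1)) = 1/(-8*(-1)) = 1/8 = ⅛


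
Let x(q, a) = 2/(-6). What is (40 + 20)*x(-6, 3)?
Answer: -20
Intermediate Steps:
x(q, a) = -1/3 (x(q, a) = 2*(-1/6) = -1/3)
(40 + 20)*x(-6, 3) = (40 + 20)*(-1/3) = 60*(-1/3) = -20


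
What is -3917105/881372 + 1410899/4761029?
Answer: -2486560518231/599462521684 ≈ -4.1480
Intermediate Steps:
-3917105/881372 + 1410899/4761029 = -3917105*1/881372 + 1410899*(1/4761029) = -3917105/881372 + 201557/680147 = -2486560518231/599462521684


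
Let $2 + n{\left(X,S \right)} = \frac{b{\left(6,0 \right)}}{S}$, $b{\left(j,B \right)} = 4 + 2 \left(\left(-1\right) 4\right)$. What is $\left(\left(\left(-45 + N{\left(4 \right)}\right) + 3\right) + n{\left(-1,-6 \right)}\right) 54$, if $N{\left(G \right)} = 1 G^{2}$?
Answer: $-1476$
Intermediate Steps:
$b{\left(j,B \right)} = -4$ ($b{\left(j,B \right)} = 4 + 2 \left(-4\right) = 4 - 8 = -4$)
$N{\left(G \right)} = G^{2}$
$n{\left(X,S \right)} = -2 - \frac{4}{S}$
$\left(\left(\left(-45 + N{\left(4 \right)}\right) + 3\right) + n{\left(-1,-6 \right)}\right) 54 = \left(\left(\left(-45 + 4^{2}\right) + 3\right) - \left(2 + \frac{4}{-6}\right)\right) 54 = \left(\left(\left(-45 + 16\right) + 3\right) - \frac{4}{3}\right) 54 = \left(\left(-29 + 3\right) + \left(-2 + \frac{2}{3}\right)\right) 54 = \left(-26 - \frac{4}{3}\right) 54 = \left(- \frac{82}{3}\right) 54 = -1476$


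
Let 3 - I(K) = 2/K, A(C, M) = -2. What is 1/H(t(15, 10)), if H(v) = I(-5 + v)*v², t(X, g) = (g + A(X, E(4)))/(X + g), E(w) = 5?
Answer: 73125/25664 ≈ 2.8493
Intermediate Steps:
I(K) = 3 - 2/K
t(X, g) = (-2 + g)/(X + g) (t(X, g) = (g - 2)/(X + g) = (-2 + g)/(X + g))
H(v) = v²*(3 - 2/(-5 + v)) (H(v) = (3 - 2/(-5 + v))*v² = v²*(3 - 2/(-5 + v)))
1/H(t(15, 10)) = 1/(((-2 + 10)/(15 + 10))²*(-17 + 3*((-2 + 10)/(15 + 10)))/(-5 + (-2 + 10)/(15 + 10))) = 1/((8/25)²*(-17 + 3*(8/25))/(-5 + 8/25)) = 1/(64*(-17 + 24/25)/(625*(-117/25))) = 1/((64/625)*(-25/117)*(-401/25)) = 1/(25664/73125) = 73125/25664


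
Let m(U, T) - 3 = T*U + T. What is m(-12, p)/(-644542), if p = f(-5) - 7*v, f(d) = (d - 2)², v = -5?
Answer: 921/644542 ≈ 0.0014289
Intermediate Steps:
f(d) = (-2 + d)²
p = 84 (p = (-2 - 5)² - 7*(-5) = (-7)² + 35 = 49 + 35 = 84)
m(U, T) = 3 + T + T*U (m(U, T) = 3 + (T*U + T) = 3 + (T + T*U) = 3 + T + T*U)
m(-12, p)/(-644542) = (3 + 84 + 84*(-12))/(-644542) = (3 + 84 - 1008)*(-1/644542) = -921*(-1/644542) = 921/644542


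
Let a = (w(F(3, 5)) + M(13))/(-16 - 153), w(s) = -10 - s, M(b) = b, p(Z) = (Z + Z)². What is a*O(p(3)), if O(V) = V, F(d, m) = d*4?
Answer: 324/169 ≈ 1.9172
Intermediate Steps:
p(Z) = 4*Z² (p(Z) = (2*Z)² = 4*Z²)
F(d, m) = 4*d
a = 9/169 (a = ((-10 - 4*3) + 13)/(-16 - 153) = ((-10 - 1*12) + 13)/(-169) = ((-10 - 12) + 13)*(-1/169) = (-22 + 13)*(-1/169) = -9*(-1/169) = 9/169 ≈ 0.053254)
a*O(p(3)) = 9*(4*3²)/169 = 9*(4*9)/169 = (9/169)*36 = 324/169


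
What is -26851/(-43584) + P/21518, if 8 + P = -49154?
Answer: -782448395/468920256 ≈ -1.6686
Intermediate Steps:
P = -49162 (P = -8 - 49154 = -49162)
-26851/(-43584) + P/21518 = -26851/(-43584) - 49162/21518 = -26851*(-1/43584) - 49162*1/21518 = 26851/43584 - 24581/10759 = -782448395/468920256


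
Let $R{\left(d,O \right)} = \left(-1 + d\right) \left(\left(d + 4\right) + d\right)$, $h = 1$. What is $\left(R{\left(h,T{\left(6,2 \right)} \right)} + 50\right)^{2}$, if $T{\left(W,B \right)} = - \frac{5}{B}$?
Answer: $2500$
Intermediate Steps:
$R{\left(d,O \right)} = \left(-1 + d\right) \left(4 + 2 d\right)$ ($R{\left(d,O \right)} = \left(-1 + d\right) \left(\left(4 + d\right) + d\right) = \left(-1 + d\right) \left(4 + 2 d\right)$)
$\left(R{\left(h,T{\left(6,2 \right)} \right)} + 50\right)^{2} = \left(\left(-4 + 2 \cdot 1 + 2 \cdot 1^{2}\right) + 50\right)^{2} = \left(\left(-4 + 2 + 2 \cdot 1\right) + 50\right)^{2} = \left(\left(-4 + 2 + 2\right) + 50\right)^{2} = \left(0 + 50\right)^{2} = 50^{2} = 2500$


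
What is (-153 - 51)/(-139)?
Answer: 204/139 ≈ 1.4676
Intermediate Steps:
(-153 - 51)/(-139) = -204*(-1/139) = 204/139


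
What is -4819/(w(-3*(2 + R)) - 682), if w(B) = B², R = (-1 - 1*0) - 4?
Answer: 4819/601 ≈ 8.0183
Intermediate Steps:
R = -5 (R = (-1 + 0) - 4 = -1 - 4 = -5)
-4819/(w(-3*(2 + R)) - 682) = -4819/((-3*(2 - 5))² - 682) = -4819/((-3*(-3))² - 682) = -4819/(9² - 682) = -4819/(81 - 682) = -4819/(-601) = -4819*(-1/601) = 4819/601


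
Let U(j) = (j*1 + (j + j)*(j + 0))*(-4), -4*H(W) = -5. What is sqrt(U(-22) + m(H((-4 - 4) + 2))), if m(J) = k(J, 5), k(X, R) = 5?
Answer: I*sqrt(3779) ≈ 61.474*I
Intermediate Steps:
H(W) = 5/4 (H(W) = -1/4*(-5) = 5/4)
m(J) = 5
U(j) = -8*j**2 - 4*j (U(j) = (j + (2*j)*j)*(-4) = (j + 2*j**2)*(-4) = -8*j**2 - 4*j)
sqrt(U(-22) + m(H((-4 - 4) + 2))) = sqrt(-4*(-22)*(1 + 2*(-22)) + 5) = sqrt(-4*(-22)*(1 - 44) + 5) = sqrt(-4*(-22)*(-43) + 5) = sqrt(-3784 + 5) = sqrt(-3779) = I*sqrt(3779)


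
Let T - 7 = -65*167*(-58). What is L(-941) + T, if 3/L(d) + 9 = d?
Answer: 598117147/950 ≈ 6.2960e+5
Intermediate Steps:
T = 629597 (T = 7 - 65*167*(-58) = 7 - 10855*(-58) = 7 + 629590 = 629597)
L(d) = 3/(-9 + d)
L(-941) + T = 3/(-9 - 941) + 629597 = 3/(-950) + 629597 = 3*(-1/950) + 629597 = -3/950 + 629597 = 598117147/950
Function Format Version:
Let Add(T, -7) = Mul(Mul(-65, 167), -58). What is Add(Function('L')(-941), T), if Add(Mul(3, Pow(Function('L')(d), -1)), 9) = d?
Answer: Rational(598117147, 950) ≈ 6.2960e+5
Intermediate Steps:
T = 629597 (T = Add(7, Mul(Mul(-65, 167), -58)) = Add(7, Mul(-10855, -58)) = Add(7, 629590) = 629597)
Function('L')(d) = Mul(3, Pow(Add(-9, d), -1))
Add(Function('L')(-941), T) = Add(Mul(3, Pow(Add(-9, -941), -1)), 629597) = Add(Mul(3, Pow(-950, -1)), 629597) = Add(Mul(3, Rational(-1, 950)), 629597) = Add(Rational(-3, 950), 629597) = Rational(598117147, 950)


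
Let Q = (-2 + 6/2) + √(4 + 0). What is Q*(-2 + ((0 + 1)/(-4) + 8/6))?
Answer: -11/4 ≈ -2.7500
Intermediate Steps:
Q = 3 (Q = (-2 + 6*(½)) + √4 = (-2 + 3) + 2 = 1 + 2 = 3)
Q*(-2 + ((0 + 1)/(-4) + 8/6)) = 3*(-2 + ((0 + 1)/(-4) + 8/6)) = 3*(-2 + (1*(-¼) + 8*(⅙))) = 3*(-2 + (-¼ + 4/3)) = 3*(-2 + 13/12) = 3*(-11/12) = -11/4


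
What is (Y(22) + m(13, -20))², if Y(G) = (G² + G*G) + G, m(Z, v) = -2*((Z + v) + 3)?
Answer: 996004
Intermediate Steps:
m(Z, v) = -6 - 2*Z - 2*v (m(Z, v) = -2*(3 + Z + v) = -6 - 2*Z - 2*v)
Y(G) = G + 2*G² (Y(G) = (G² + G²) + G = 2*G² + G = G + 2*G²)
(Y(22) + m(13, -20))² = (22*(1 + 2*22) + (-6 - 2*13 - 2*(-20)))² = (22*(1 + 44) + (-6 - 26 + 40))² = (22*45 + 8)² = (990 + 8)² = 998² = 996004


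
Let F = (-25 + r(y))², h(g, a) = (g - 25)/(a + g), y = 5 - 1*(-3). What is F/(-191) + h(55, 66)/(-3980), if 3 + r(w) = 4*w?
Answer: -771101/9198178 ≈ -0.083832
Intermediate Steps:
y = 8 (y = 5 + 3 = 8)
h(g, a) = (-25 + g)/(a + g)
r(w) = -3 + 4*w
F = 16 (F = (-25 + (-3 + 4*8))² = (-25 + (-3 + 32))² = (-25 + 29)² = 4² = 16)
F/(-191) + h(55, 66)/(-3980) = 16/(-191) + ((-25 + 55)/(66 + 55))/(-3980) = 16*(-1/191) + (30/121)*(-1/3980) = -16/191 + ((1/121)*30)*(-1/3980) = -16/191 + (30/121)*(-1/3980) = -16/191 - 3/48158 = -771101/9198178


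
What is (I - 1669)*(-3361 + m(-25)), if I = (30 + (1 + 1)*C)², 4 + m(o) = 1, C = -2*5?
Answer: 5278116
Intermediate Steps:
C = -10
m(o) = -3 (m(o) = -4 + 1 = -3)
I = 100 (I = (30 + (1 + 1)*(-10))² = (30 + 2*(-10))² = (30 - 20)² = 10² = 100)
(I - 1669)*(-3361 + m(-25)) = (100 - 1669)*(-3361 - 3) = -1569*(-3364) = 5278116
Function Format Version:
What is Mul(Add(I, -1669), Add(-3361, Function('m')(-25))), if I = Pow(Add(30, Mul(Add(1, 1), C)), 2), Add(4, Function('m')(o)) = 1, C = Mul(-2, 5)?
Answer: 5278116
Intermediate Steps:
C = -10
Function('m')(o) = -3 (Function('m')(o) = Add(-4, 1) = -3)
I = 100 (I = Pow(Add(30, Mul(Add(1, 1), -10)), 2) = Pow(Add(30, Mul(2, -10)), 2) = Pow(Add(30, -20), 2) = Pow(10, 2) = 100)
Mul(Add(I, -1669), Add(-3361, Function('m')(-25))) = Mul(Add(100, -1669), Add(-3361, -3)) = Mul(-1569, -3364) = 5278116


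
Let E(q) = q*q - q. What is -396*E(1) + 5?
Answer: 5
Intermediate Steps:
E(q) = q² - q
-396*E(1) + 5 = -396*(-1 + 1) + 5 = -396*0 + 5 = 0 + 5 = 5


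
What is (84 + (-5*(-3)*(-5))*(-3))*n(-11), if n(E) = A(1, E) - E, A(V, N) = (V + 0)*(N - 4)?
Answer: -1236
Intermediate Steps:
A(V, N) = V*(-4 + N)
n(E) = -4 (n(E) = 1*(-4 + E) - E = (-4 + E) - E = -4)
(84 + (-5*(-3)*(-5))*(-3))*n(-11) = (84 + (-5*(-3)*(-5))*(-3))*(-4) = (84 + (15*(-5))*(-3))*(-4) = (84 - 75*(-3))*(-4) = (84 + 225)*(-4) = 309*(-4) = -1236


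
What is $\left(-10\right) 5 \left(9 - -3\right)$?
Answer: $-600$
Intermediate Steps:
$\left(-10\right) 5 \left(9 - -3\right) = - 50 \left(9 + 3\right) = \left(-50\right) 12 = -600$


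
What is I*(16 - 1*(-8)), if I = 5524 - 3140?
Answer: 57216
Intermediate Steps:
I = 2384
I*(16 - 1*(-8)) = 2384*(16 - 1*(-8)) = 2384*(16 + 8) = 2384*24 = 57216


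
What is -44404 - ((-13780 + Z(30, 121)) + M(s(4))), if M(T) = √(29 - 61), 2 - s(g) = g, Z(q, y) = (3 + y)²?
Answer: -46000 - 4*I*√2 ≈ -46000.0 - 5.6569*I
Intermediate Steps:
s(g) = 2 - g
M(T) = 4*I*√2 (M(T) = √(-32) = 4*I*√2)
-44404 - ((-13780 + Z(30, 121)) + M(s(4))) = -44404 - ((-13780 + (3 + 121)²) + 4*I*√2) = -44404 - ((-13780 + 124²) + 4*I*√2) = -44404 - ((-13780 + 15376) + 4*I*√2) = -44404 - (1596 + 4*I*√2) = -44404 + (-1596 - 4*I*√2) = -46000 - 4*I*√2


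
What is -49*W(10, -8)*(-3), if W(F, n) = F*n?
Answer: -11760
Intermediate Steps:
-49*W(10, -8)*(-3) = -490*(-8)*(-3) = -49*(-80)*(-3) = 3920*(-3) = -11760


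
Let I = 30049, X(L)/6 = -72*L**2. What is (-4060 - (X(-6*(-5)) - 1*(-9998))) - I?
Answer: 344693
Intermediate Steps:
X(L) = -432*L**2 (X(L) = 6*(-72*L**2) = -432*L**2)
(-4060 - (X(-6*(-5)) - 1*(-9998))) - I = (-4060 - (-432*(-6*(-5))**2 - 1*(-9998))) - 1*30049 = (-4060 - (-432*30**2 + 9998)) - 30049 = (-4060 - (-432*900 + 9998)) - 30049 = (-4060 - (-388800 + 9998)) - 30049 = (-4060 - 1*(-378802)) - 30049 = (-4060 + 378802) - 30049 = 374742 - 30049 = 344693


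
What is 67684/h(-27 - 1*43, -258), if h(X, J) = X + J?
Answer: -16921/82 ≈ -206.35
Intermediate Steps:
h(X, J) = J + X
67684/h(-27 - 1*43, -258) = 67684/(-258 + (-27 - 1*43)) = 67684/(-258 + (-27 - 43)) = 67684/(-258 - 70) = 67684/(-328) = 67684*(-1/328) = -16921/82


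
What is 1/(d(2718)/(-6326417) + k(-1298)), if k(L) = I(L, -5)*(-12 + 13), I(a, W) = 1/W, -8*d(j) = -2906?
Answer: -126528340/25312933 ≈ -4.9986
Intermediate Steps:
d(j) = 1453/4 (d(j) = -⅛*(-2906) = 1453/4)
k(L) = -⅕ (k(L) = (-12 + 13)/(-5) = -⅕*1 = -⅕)
1/(d(2718)/(-6326417) + k(-1298)) = 1/((1453/4)/(-6326417) - ⅕) = 1/((1453/4)*(-1/6326417) - ⅕) = 1/(-1453/25305668 - ⅕) = 1/(-25312933/126528340) = -126528340/25312933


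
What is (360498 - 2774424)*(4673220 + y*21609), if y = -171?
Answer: -2361015156006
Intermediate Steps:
(360498 - 2774424)*(4673220 + y*21609) = (360498 - 2774424)*(4673220 - 171*21609) = -2413926*(4673220 - 3695139) = -2413926*978081 = -2361015156006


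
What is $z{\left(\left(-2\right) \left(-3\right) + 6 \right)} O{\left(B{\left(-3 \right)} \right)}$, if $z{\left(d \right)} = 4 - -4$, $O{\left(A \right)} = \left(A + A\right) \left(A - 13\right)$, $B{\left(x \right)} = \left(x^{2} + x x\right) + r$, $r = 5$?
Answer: $3680$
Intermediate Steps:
$B{\left(x \right)} = 5 + 2 x^{2}$ ($B{\left(x \right)} = \left(x^{2} + x x\right) + 5 = \left(x^{2} + x^{2}\right) + 5 = 2 x^{2} + 5 = 5 + 2 x^{2}$)
$O{\left(A \right)} = 2 A \left(-13 + A\right)$
$z{\left(d \right)} = 8$ ($z{\left(d \right)} = 4 + 4 = 8$)
$z{\left(\left(-2\right) \left(-3\right) + 6 \right)} O{\left(B{\left(-3 \right)} \right)} = 8 \cdot 2 \left(5 + 2 \left(-3\right)^{2}\right) \left(-13 + \left(5 + 2 \left(-3\right)^{2}\right)\right) = 8 \cdot 2 \left(5 + 2 \cdot 9\right) \left(-13 + \left(5 + 2 \cdot 9\right)\right) = 8 \cdot 2 \left(5 + 18\right) \left(-13 + \left(5 + 18\right)\right) = 8 \cdot 2 \cdot 23 \left(-13 + 23\right) = 8 \cdot 2 \cdot 23 \cdot 10 = 8 \cdot 460 = 3680$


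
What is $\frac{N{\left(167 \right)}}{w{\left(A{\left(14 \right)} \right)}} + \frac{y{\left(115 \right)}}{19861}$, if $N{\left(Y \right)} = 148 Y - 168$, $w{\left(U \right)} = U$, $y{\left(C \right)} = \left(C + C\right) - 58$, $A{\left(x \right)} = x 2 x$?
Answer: $\frac{121903813}{1946378} \approx 62.631$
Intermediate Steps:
$A{\left(x \right)} = 2 x^{2}$ ($A{\left(x \right)} = 2 x x = 2 x^{2}$)
$y{\left(C \right)} = -58 + 2 C$ ($y{\left(C \right)} = 2 C - 58 = -58 + 2 C$)
$N{\left(Y \right)} = -168 + 148 Y$
$\frac{N{\left(167 \right)}}{w{\left(A{\left(14 \right)} \right)}} + \frac{y{\left(115 \right)}}{19861} = \frac{-168 + 148 \cdot 167}{2 \cdot 14^{2}} + \frac{-58 + 2 \cdot 115}{19861} = \frac{-168 + 24716}{2 \cdot 196} + \left(-58 + 230\right) \frac{1}{19861} = \frac{24548}{392} + 172 \cdot \frac{1}{19861} = 24548 \cdot \frac{1}{392} + \frac{172}{19861} = \frac{6137}{98} + \frac{172}{19861} = \frac{121903813}{1946378}$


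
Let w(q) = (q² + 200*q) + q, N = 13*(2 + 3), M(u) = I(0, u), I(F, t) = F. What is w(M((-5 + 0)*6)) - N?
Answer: -65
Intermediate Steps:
M(u) = 0
N = 65 (N = 13*5 = 65)
w(q) = q² + 201*q
w(M((-5 + 0)*6)) - N = 0*(201 + 0) - 1*65 = 0*201 - 65 = 0 - 65 = -65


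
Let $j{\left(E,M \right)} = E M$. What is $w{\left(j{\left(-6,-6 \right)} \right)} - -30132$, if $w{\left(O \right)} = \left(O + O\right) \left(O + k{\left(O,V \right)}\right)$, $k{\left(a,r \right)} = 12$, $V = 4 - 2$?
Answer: $33588$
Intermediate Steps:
$V = 2$ ($V = 4 - 2 = 2$)
$w{\left(O \right)} = 2 O \left(12 + O\right)$ ($w{\left(O \right)} = \left(O + O\right) \left(O + 12\right) = 2 O \left(12 + O\right)$)
$w{\left(j{\left(-6,-6 \right)} \right)} - -30132 = 2 \left(\left(-6\right) \left(-6\right)\right) \left(12 - -36\right) - -30132 = 2 \cdot 36 \left(12 + 36\right) + 30132 = 2 \cdot 36 \cdot 48 + 30132 = 3456 + 30132 = 33588$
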